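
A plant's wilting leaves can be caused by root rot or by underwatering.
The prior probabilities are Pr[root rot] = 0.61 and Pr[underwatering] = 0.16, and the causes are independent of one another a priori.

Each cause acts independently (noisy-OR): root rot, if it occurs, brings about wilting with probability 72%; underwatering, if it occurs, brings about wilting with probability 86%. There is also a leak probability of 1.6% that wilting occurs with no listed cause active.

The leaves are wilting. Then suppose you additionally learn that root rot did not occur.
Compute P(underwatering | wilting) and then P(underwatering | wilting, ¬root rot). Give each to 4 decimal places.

Under noisy-OR, P(wilting | causes) = 1 − (1−0.016)·∏(1−qᵢ) over the active causes.
Enumerate the 4 (root rot, underwatering) configurations and weight by the priors:
  P(wilting) = 0.016*0.39*0.84 + 0.86224*0.39*0.16 + 0.72448*0.61*0.84 + 0.961427*0.61*0.16
        = 0.005242 + 0.053804 + 0.371224 + 0.093835 = 0.524105
The terms with underwatering present sum to 0.147639, so
  P(underwatering | wilting) = 0.147639 / 0.524105 ≈ 0.2817

Now condition on the additional information:
P(wilting | ¬root rot) = 0.016*0.84 + 0.86224*0.16 = 0.013440 + 0.137958 = 0.151398
Restricting to configurations with underwatering present: 0.86224*0.16 = 0.137958.
So P(underwatering | wilting, ¬root rot) = 0.137958/0.151398 ≈ 0.9112.
Ruling out root rot raises the posterior on underwatering — the flip side of explaining away.

P(underwatering | wilting) ≈ 0.2817; P(underwatering | wilting, ¬root rot) ≈ 0.9112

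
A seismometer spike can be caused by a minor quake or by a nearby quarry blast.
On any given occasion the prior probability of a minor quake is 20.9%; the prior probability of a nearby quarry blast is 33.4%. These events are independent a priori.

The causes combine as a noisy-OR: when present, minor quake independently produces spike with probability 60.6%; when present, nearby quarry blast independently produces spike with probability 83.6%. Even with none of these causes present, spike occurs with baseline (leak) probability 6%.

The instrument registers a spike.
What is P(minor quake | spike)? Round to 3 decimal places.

P(minor quake | spike) ≈ 0.375

Under noisy-OR, P(spike | causes) = 1 − (1−0.06)·∏(1−qᵢ) over the active causes.
Numerator (weight on configurations with minor quake): 0.087642 + 0.065566 = 0.153208
Denominator P(spike): 0.06*0.791*0.666 + 0.84584*0.791*0.334 + 0.62964*0.209*0.666 + 0.939261*0.209*0.334 = 0.408282
P(minor quake | spike) = 0.153208/0.408282 ≈ 0.375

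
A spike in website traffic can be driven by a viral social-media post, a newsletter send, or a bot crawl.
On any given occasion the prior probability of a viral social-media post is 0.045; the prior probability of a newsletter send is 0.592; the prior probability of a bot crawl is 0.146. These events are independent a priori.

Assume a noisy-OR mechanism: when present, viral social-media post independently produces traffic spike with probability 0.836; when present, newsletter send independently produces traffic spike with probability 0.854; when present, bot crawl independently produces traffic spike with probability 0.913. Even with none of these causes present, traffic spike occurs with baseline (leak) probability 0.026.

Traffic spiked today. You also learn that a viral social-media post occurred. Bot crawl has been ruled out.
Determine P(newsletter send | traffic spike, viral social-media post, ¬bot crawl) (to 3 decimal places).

P(newsletter send | traffic spike, viral social-media post, ¬bot crawl) ≈ 0.628

Under noisy-OR, P(traffic spike | causes) = 1 − (1−0.026)·∏(1−qᵢ) over the active causes.
By total probability over both values of newsletter send:
  P(traffic spike | viral social-media post, ¬bot crawl) = 0.840264*0.408 + 0.976679*0.592
        = 0.342828 + 0.578194 = 0.921022
Configurations with newsletter send contribute 0.578194, so
  P(newsletter send | traffic spike, viral social-media post, ¬bot crawl) = 0.578194 / 0.921022 ≈ 0.628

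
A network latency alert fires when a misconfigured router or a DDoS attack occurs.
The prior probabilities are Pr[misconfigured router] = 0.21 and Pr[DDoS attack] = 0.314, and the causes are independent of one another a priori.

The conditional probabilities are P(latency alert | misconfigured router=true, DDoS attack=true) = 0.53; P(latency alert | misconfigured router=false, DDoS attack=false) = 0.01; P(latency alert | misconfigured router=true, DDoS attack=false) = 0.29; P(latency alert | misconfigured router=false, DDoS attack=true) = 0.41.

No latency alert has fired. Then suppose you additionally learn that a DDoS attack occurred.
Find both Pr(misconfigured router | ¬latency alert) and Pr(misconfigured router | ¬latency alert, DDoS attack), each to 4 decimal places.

P(¬latency alert) = 0.99*0.79*0.686 + 0.59*0.79*0.314 + 0.71*0.21*0.686 + 0.47*0.21*0.314 = 0.536521 + 0.146355 + 0.102283 + 0.030992 = 0.816151
Restricting to configurations with misconfigured router present: 0.102283 + 0.030992 = 0.133275.
Hence the posterior is 0.133275/0.816151 ≈ 0.1633.

Now condition on the additional information:
By total probability over both values of misconfigured router:
  P(¬latency alert | DDoS attack) = 0.59×0.79 + 0.47×0.21
        = 0.466100 + 0.098700 = 0.564800
Configurations with misconfigured router contribute 0.098700, so
  P(misconfigured router | ¬latency alert, DDoS attack) = 0.098700 / 0.564800 ≈ 0.1748

Pr(misconfigured router | ¬latency alert) ≈ 0.1633; Pr(misconfigured router | ¬latency alert, DDoS attack) ≈ 0.1748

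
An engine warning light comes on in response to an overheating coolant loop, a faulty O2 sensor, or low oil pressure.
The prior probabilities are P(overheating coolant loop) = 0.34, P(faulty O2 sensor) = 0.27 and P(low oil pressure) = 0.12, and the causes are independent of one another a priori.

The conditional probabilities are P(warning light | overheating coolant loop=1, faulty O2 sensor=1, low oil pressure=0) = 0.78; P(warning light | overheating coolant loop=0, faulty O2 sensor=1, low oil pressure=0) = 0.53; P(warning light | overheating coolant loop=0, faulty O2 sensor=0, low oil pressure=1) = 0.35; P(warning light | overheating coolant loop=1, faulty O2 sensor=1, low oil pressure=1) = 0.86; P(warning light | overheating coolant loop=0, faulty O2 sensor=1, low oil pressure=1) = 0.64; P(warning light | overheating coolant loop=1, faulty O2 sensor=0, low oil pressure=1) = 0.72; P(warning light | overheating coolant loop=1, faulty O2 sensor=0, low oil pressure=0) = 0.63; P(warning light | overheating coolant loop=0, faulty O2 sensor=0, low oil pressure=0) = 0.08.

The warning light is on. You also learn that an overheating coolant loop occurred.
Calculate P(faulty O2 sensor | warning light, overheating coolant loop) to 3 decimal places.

P(faulty O2 sensor | warning light, overheating coolant loop) ≈ 0.313

Weight on faulty O2 sensor=true, given the evidence: 0.185328 + 0.027864 = 0.213192
Normalizer over all consistent configurations: 0.63·0.73·0.88 + 0.72·0.73·0.12 + 0.78·0.27·0.88 + 0.86·0.27·0.12 = 0.680976
P(faulty O2 sensor | warning light, overheating coolant loop) = 0.213192/0.680976 ≈ 0.313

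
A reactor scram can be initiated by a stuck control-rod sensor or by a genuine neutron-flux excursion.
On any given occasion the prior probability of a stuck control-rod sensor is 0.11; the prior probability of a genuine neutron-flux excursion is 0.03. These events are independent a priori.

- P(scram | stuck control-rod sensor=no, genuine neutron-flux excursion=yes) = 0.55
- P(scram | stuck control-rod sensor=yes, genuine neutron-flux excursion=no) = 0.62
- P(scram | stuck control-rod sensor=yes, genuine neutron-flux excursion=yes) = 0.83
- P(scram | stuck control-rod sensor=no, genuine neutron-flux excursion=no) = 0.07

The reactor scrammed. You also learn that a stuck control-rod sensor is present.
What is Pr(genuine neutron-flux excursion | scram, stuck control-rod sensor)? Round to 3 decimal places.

Numerator (weight on configurations with genuine neutron-flux excursion): 0.83×0.03 = 0.024900
The normalizing constant is 0.62×0.97 + 0.83×0.03 = 0.626300
Posterior = 0.024900 / 0.626300 ≈ 0.040

Pr(genuine neutron-flux excursion | scram, stuck control-rod sensor) ≈ 0.040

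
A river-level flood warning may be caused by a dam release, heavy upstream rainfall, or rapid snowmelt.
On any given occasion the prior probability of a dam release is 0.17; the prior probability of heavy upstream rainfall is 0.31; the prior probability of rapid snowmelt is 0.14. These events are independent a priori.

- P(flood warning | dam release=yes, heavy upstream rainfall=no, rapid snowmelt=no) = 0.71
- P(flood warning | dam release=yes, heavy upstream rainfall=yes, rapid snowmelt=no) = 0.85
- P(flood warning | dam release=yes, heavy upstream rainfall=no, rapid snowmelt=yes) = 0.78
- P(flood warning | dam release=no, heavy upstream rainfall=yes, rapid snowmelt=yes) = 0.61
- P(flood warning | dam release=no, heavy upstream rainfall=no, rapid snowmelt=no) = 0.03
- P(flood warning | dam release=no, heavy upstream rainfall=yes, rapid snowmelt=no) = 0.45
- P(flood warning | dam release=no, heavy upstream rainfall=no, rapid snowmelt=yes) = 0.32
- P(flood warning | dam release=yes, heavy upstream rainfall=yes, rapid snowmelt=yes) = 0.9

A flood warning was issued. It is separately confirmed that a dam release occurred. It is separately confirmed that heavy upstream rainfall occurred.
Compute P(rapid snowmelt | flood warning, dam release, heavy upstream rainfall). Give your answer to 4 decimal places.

P(rapid snowmelt | flood warning, dam release, heavy upstream rainfall) ≈ 0.1470

Enumerate both values of rapid snowmelt and weight by the priors:
  P(flood warning | dam release, heavy upstream rainfall) = 0.85×0.86 + 0.9×0.14
        = 0.731000 + 0.126000 = 0.857000
Keeping only the rapid snowmelt-present terms gives 0.126000, so
  P(rapid snowmelt | flood warning, dam release, heavy upstream rainfall) = 0.126000 / 0.857000 ≈ 0.1470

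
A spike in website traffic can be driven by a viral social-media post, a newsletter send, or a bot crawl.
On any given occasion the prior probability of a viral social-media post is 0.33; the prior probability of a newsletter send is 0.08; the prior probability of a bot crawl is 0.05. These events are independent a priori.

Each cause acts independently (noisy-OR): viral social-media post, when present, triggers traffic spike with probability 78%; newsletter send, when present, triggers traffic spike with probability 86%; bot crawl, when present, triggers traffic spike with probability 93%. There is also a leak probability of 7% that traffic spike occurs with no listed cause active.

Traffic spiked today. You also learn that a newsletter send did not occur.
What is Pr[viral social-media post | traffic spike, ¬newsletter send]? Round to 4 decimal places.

Pr[viral social-media post | traffic spike, ¬newsletter send] ≈ 0.7778

Under noisy-OR, P(traffic spike | causes) = 1 − (1−0.07)·∏(1−qᵢ) over the active causes.
For the numerator, keep only viral social-media post=true terms: 0.249358 + 0.016264 = 0.265622
Normalizer over all consistent configurations: 0.07·0.67·0.95 + 0.9349·0.67·0.05 + 0.7954·0.33·0.95 + 0.985678·0.33·0.05 = 0.341496
Posterior = 0.265622 / 0.341496 ≈ 0.7778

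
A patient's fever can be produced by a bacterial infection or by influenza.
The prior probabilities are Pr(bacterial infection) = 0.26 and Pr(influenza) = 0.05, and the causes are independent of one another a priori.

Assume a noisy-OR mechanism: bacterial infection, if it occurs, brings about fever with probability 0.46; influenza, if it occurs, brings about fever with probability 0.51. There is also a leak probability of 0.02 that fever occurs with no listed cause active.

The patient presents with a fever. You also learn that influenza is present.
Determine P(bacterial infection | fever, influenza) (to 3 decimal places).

Under noisy-OR, P(fever | causes) = 1 − (1−0.02)·∏(1−qᵢ) over the active causes.
Sum P(fever|·) weighted by the priors over both values of bacterial infection:
  P(fever | influenza) = 0.5198·0.74 + 0.740692·0.26
        = 0.384652 + 0.192580 = 0.577232
Configurations with bacterial infection contribute 0.192580, so
  P(bacterial infection | fever, influenza) = 0.192580 / 0.577232 ≈ 0.334

P(bacterial infection | fever, influenza) ≈ 0.334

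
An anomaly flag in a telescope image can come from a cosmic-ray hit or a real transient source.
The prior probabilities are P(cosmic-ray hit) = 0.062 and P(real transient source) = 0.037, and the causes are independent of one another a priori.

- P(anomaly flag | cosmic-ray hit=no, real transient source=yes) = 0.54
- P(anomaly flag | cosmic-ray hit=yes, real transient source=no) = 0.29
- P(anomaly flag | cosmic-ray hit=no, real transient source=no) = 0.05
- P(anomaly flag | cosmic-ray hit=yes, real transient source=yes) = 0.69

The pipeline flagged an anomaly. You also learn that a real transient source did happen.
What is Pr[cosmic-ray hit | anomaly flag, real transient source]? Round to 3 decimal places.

P(anomaly flag | real transient source) = 0.54·0.938 + 0.69·0.062 = 0.506520 + 0.042780 = 0.549300
The cosmic-ray hit-present share is 0.69·0.062 = 0.042780.
Hence the posterior is 0.042780/0.549300 ≈ 0.078.

Pr[cosmic-ray hit | anomaly flag, real transient source] ≈ 0.078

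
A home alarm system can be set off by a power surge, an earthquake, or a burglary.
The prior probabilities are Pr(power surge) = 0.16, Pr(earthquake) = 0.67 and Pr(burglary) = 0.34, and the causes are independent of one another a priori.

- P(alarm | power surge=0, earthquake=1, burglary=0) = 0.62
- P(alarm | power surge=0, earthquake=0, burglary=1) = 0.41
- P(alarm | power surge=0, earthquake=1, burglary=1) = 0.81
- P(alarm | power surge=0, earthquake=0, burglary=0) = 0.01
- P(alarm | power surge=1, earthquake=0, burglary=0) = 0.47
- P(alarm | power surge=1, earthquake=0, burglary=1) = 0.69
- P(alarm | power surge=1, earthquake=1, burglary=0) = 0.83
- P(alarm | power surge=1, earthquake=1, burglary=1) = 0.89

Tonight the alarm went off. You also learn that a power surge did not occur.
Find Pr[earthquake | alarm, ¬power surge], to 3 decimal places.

Pr[earthquake | alarm, ¬power surge] ≈ 0.905

Numerator (weight on configurations with earthquake): 0.274164 + 0.184518 = 0.458682
The normalizing constant is 0.01×0.33×0.66 + 0.41×0.33×0.34 + 0.62×0.67×0.66 + 0.81×0.67×0.34 = 0.506862
Posterior = 0.458682 / 0.506862 ≈ 0.905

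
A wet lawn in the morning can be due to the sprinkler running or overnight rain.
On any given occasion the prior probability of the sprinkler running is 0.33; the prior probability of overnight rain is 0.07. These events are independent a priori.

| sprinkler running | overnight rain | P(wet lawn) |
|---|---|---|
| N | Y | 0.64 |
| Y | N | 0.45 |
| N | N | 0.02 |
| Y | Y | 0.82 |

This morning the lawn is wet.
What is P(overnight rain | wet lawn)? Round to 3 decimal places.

P(overnight rain | wet lawn) ≈ 0.245

For the numerator, keep only overnight rain=true terms: 0.030016 + 0.018942 = 0.048958
Normalizer over all consistent configurations: 0.02*0.67*0.93 + 0.64*0.67*0.07 + 0.45*0.33*0.93 + 0.82*0.33*0.07 = 0.199525
P(overnight rain | wet lawn) = 0.048958/0.199525 ≈ 0.245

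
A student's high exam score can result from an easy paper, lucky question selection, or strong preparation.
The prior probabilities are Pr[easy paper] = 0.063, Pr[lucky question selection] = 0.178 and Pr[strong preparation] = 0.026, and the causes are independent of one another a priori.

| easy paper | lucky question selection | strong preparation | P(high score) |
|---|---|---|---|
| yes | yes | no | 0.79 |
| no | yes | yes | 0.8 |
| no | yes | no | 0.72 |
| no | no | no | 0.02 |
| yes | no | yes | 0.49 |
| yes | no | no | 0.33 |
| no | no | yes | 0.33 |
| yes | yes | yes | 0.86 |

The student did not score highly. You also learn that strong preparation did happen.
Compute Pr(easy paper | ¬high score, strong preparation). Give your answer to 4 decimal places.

For the numerator, keep only easy paper=true terms: 0.026411 + 0.001570 = 0.027981
Normalizer over all consistent configurations: 0.67×0.937×0.822 + 0.2×0.937×0.178 + 0.51×0.063×0.822 + 0.14×0.063×0.178 = 0.577381
P(easy paper | ¬high score, strong preparation) = 0.027981/0.577381 ≈ 0.0485

Pr(easy paper | ¬high score, strong preparation) ≈ 0.0485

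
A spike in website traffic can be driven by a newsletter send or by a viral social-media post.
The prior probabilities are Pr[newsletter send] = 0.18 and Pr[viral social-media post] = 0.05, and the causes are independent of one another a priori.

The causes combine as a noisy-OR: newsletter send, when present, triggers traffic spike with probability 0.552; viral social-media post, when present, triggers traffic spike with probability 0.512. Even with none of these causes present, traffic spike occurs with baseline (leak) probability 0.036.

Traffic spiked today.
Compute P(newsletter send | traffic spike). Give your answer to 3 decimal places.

P(newsletter send | traffic spike) ≈ 0.677

Under noisy-OR, P(traffic spike | causes) = 1 − (1−0.036)·∏(1−qᵢ) over the active causes.
P(traffic spike) = 0.036·0.82·0.95 + 0.529568·0.82·0.05 + 0.568128·0.18·0.95 + 0.789246·0.18·0.05 = 0.028044 + 0.021712 + 0.097150 + 0.007103 = 0.154009
The newsletter send-present share is 0.097150 + 0.007103 = 0.104253.
So P(newsletter send | traffic spike) = 0.104253/0.154009 ≈ 0.677.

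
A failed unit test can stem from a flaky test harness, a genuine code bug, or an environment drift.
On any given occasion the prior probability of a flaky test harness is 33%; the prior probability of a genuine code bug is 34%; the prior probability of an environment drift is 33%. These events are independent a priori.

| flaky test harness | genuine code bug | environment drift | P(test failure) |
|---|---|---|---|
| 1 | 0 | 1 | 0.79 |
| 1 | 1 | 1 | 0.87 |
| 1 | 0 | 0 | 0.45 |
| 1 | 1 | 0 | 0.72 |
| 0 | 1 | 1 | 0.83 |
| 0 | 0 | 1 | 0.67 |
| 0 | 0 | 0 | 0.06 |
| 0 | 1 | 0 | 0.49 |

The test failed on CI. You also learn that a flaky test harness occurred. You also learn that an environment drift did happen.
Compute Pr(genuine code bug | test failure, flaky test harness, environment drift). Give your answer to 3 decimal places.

Pr(genuine code bug | test failure, flaky test harness, environment drift) ≈ 0.362

Sum P(test failure|·) weighted by the priors over both values of genuine code bug:
  P(test failure | flaky test harness, environment drift) = 0.79×0.66 + 0.87×0.34
        = 0.521400 + 0.295800 = 0.817200
The terms with genuine code bug present sum to 0.295800, so
  P(genuine code bug | test failure, flaky test harness, environment drift) = 0.295800 / 0.817200 ≈ 0.362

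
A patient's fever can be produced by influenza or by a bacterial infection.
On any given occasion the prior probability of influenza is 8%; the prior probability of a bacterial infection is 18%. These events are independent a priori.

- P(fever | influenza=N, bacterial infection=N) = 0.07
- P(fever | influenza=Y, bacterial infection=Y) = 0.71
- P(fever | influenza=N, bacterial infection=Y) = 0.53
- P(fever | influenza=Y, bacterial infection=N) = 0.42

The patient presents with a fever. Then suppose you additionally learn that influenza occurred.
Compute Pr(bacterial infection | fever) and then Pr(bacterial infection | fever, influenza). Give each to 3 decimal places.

Sum P(fever|·) weighted by the priors over the 4 (influenza, bacterial infection) configurations:
  P(fever) = 0.07*0.92*0.82 + 0.53*0.92*0.18 + 0.42*0.08*0.82 + 0.71*0.08*0.18
        = 0.052808 + 0.087768 + 0.027552 + 0.010224 = 0.178352
Keeping only the bacterial infection-present terms gives 0.097992, so
  P(bacterial infection | fever) = 0.097992 / 0.178352 ≈ 0.549

Now condition on the additional information:
P(fever | influenza) = 0.42·0.82 + 0.71·0.18 = 0.344400 + 0.127800 = 0.472200
Of this, 0.127800 comes from 0.71·0.18 (the bacterial infection=true cases).
Hence the posterior is 0.127800/0.472200 ≈ 0.271.
The drop from 0.549 to 0.271 is the explaining-away (discounting) effect.

Pr(bacterial infection | fever) ≈ 0.549; Pr(bacterial infection | fever, influenza) ≈ 0.271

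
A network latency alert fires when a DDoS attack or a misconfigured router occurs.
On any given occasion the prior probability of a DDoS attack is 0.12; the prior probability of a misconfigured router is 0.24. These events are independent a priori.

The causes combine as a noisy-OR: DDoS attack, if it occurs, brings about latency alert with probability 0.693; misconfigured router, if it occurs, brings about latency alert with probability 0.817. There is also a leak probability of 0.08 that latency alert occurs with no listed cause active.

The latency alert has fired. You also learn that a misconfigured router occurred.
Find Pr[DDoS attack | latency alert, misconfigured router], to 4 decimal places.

Under noisy-OR, P(latency alert | causes) = 1 − (1−0.08)·∏(1−qᵢ) over the active causes.
Sum P(latency alert|·) weighted by the priors over both values of DDoS attack:
  P(latency alert | misconfigured router) = 0.83164*0.88 + 0.948313*0.12
        = 0.731843 + 0.113798 = 0.845641
Configurations with DDoS attack contribute 0.113798, so
  P(DDoS attack | latency alert, misconfigured router) = 0.113798 / 0.845641 ≈ 0.1346

Pr[DDoS attack | latency alert, misconfigured router] ≈ 0.1346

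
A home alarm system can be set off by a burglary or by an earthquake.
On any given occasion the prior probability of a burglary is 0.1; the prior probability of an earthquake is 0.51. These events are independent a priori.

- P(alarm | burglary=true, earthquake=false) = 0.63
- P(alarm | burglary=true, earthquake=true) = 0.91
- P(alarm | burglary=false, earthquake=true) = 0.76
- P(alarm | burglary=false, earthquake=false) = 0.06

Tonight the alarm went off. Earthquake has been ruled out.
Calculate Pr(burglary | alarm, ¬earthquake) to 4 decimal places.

Numerator (weight on configurations with burglary): 0.63×0.1 = 0.063000
Normalizer over all consistent configurations: 0.06×0.9 + 0.63×0.1 = 0.117000
P(burglary | alarm, ¬earthquake) = 0.063000/0.117000 ≈ 0.5385

Pr(burglary | alarm, ¬earthquake) ≈ 0.5385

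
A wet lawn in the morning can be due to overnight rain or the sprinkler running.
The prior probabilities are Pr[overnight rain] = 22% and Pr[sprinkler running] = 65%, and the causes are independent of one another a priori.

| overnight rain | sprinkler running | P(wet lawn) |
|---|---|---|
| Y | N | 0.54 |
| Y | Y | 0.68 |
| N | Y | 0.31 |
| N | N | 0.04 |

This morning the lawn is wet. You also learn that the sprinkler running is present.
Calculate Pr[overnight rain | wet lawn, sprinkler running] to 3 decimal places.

By total probability over both values of overnight rain:
  P(wet lawn | sprinkler running) = 0.31*0.78 + 0.68*0.22
        = 0.241800 + 0.149600 = 0.391400
Keeping only the overnight rain-present terms gives 0.149600, so
  P(overnight rain | wet lawn, sprinkler running) = 0.149600 / 0.391400 ≈ 0.382

Pr[overnight rain | wet lawn, sprinkler running] ≈ 0.382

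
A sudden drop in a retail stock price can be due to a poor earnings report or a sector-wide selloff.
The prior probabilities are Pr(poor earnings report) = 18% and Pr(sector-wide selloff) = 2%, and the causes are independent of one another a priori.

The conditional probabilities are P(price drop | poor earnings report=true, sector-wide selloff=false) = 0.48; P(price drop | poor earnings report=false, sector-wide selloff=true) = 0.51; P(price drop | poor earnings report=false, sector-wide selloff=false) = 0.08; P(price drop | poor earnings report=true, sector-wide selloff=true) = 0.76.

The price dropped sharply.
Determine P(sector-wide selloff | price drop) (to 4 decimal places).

P(price drop) = 0.08×0.82×0.98 + 0.51×0.82×0.02 + 0.48×0.18×0.98 + 0.76×0.18×0.02 = 0.064288 + 0.008364 + 0.084672 + 0.002736 = 0.160060
The sector-wide selloff-present share is 0.008364 + 0.002736 = 0.011100.
So P(sector-wide selloff | price drop) = 0.011100/0.160060 ≈ 0.0693.

P(sector-wide selloff | price drop) ≈ 0.0693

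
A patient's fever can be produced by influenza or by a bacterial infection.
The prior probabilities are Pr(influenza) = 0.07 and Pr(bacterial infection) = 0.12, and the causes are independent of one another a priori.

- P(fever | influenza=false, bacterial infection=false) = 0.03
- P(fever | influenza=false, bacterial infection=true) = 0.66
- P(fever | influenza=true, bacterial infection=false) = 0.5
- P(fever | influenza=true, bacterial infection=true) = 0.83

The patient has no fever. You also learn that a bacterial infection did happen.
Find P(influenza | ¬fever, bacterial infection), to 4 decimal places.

For the numerator, keep only influenza=true terms: 0.17*0.07 = 0.011900
Denominator P(¬fever | bacterial infection): 0.34*0.93 + 0.17*0.07 = 0.328100
Posterior = 0.011900 / 0.328100 ≈ 0.0363

P(influenza | ¬fever, bacterial infection) ≈ 0.0363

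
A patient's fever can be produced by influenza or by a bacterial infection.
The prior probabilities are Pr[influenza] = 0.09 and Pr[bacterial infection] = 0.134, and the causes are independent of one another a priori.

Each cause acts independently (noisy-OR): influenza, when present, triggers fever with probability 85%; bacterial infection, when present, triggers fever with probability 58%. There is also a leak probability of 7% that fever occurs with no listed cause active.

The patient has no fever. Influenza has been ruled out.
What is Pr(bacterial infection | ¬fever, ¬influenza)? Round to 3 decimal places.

Under noisy-OR, P(fever | causes) = 1 − (1−0.07)·∏(1−qᵢ) over the active causes.
By total probability over both values of bacterial infection:
  P(¬fever | ¬influenza) = 0.93*0.866 + 0.3906*0.134
        = 0.805380 + 0.052340 = 0.857720
Configurations with bacterial infection contribute 0.052340, so
  P(bacterial infection | ¬fever, ¬influenza) = 0.052340 / 0.857720 ≈ 0.061

Pr(bacterial infection | ¬fever, ¬influenza) ≈ 0.061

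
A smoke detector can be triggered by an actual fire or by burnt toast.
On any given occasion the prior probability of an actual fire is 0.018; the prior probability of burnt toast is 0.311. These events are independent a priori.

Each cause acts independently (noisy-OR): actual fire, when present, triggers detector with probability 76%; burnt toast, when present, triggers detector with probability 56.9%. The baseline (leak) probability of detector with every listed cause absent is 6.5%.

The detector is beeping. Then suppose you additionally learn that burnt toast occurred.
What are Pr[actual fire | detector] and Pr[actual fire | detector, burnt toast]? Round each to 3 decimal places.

Pr[actual fire | detector] ≈ 0.061; Pr[actual fire | detector, burnt toast] ≈ 0.027

Under noisy-OR, P(detector | causes) = 1 − (1−0.065)·∏(1−qᵢ) over the active causes.
P(detector) = 0.065*0.982*0.689 + 0.597015*0.982*0.311 + 0.7756*0.018*0.689 + 0.903284*0.018*0.311 = 0.043979 + 0.182330 + 0.009619 + 0.005057 = 0.240985
The actual fire-present share is 0.009619 + 0.005057 = 0.014676.
P(actual fire | detector) = 0.014676 / 0.240985 ≈ 0.061

With the extra evidence:
Enumerate both values of actual fire and weight by the priors:
  P(detector | burnt toast) = 0.597015·0.982 + 0.903284·0.018
        = 0.586269 + 0.016259 = 0.602528
Configurations with actual fire contribute 0.016259, so
  P(actual fire | detector, burnt toast) = 0.016259 / 0.602528 ≈ 0.027
This is intercausal reasoning (explaining away): once burnt toast accounts for the detector, actual fire becomes less likely.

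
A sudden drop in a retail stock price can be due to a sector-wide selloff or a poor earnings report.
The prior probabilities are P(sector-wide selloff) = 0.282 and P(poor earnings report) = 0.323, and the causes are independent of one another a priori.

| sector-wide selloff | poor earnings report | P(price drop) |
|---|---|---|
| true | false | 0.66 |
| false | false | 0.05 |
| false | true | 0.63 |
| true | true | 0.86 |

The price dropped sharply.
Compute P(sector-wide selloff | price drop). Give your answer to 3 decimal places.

P(price drop) = 0.05*0.718*0.677 + 0.63*0.718*0.323 + 0.66*0.282*0.677 + 0.86*0.282*0.323 = 0.024304 + 0.146106 + 0.126003 + 0.078334 = 0.374747
Restricting to configurations with sector-wide selloff present: 0.126003 + 0.078334 = 0.204337.
Hence the posterior is 0.204337/0.374747 ≈ 0.545.

P(sector-wide selloff | price drop) ≈ 0.545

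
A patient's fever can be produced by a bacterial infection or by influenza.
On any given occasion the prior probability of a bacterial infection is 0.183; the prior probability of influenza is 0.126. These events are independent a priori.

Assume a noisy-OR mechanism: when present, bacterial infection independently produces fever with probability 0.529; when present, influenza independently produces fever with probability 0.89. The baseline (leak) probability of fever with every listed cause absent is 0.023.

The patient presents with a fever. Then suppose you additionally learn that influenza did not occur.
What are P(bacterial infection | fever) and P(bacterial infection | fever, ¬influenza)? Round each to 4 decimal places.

Under noisy-OR, P(fever | causes) = 1 − (1−0.023)·∏(1−qᵢ) over the active causes.
Sum P(fever|·) weighted by the priors over the 4 (bacterial infection, influenza) configurations:
  P(fever) = 0.023·0.817·0.874 + 0.89253·0.817·0.126 + 0.539833·0.183·0.874 + 0.949382·0.183·0.126
        = 0.016423 + 0.091879 + 0.086342 + 0.021891 = 0.216535
Keeping only the bacterial infection-present terms gives 0.108233, so
  P(bacterial infection | fever) = 0.108233 / 0.216535 ≈ 0.4998

Now also conditioning on influenza≠true:
P(fever | ¬influenza) = 0.023·0.817 + 0.539833·0.183 = 0.018791 + 0.098789 = 0.117580
Of this, 0.098789 comes from 0.539833·0.183 (the bacterial infection=true cases).
Hence the posterior is 0.098789/0.117580 ≈ 0.8402.
Ruling out influenza raises the posterior on bacterial infection — the flip side of explaining away.

P(bacterial infection | fever) ≈ 0.4998; P(bacterial infection | fever, ¬influenza) ≈ 0.8402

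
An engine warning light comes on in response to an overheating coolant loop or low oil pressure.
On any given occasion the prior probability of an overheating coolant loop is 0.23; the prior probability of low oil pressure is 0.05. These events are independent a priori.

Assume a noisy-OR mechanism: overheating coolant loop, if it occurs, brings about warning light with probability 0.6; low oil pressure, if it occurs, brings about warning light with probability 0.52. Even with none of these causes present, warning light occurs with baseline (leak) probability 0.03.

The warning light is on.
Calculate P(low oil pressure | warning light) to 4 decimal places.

P(low oil pressure | warning light) ≈ 0.1613

Under noisy-OR, P(warning light | causes) = 1 − (1−0.03)·∏(1−qᵢ) over the active causes.
Numerator (weight on configurations with low oil pressure): 0.020574 + 0.009358 = 0.029932
Denominator P(warning light): 0.03·0.77·0.95 + 0.5344·0.77·0.05 + 0.612·0.23·0.95 + 0.81376·0.23·0.05 = 0.185599
P(low oil pressure | warning light) = 0.029932/0.185599 ≈ 0.1613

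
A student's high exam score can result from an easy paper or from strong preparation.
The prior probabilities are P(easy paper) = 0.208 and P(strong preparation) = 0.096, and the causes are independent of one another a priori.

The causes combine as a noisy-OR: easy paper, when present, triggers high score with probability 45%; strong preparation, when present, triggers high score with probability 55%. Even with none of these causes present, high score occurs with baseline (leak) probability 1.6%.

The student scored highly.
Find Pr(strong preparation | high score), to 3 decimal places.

Pr(strong preparation | high score) ≈ 0.370

Under noisy-OR, P(high score | causes) = 1 − (1−0.016)·∏(1−qᵢ) over the active causes.
For the numerator, keep only strong preparation=true terms: 0.042365 + 0.015105 = 0.057470
Normalizer over all consistent configurations: 0.016·0.792·0.904 + 0.5572·0.792·0.096 + 0.4588·0.208·0.904 + 0.75646·0.208·0.096 = 0.155194
Posterior = 0.057470 / 0.155194 ≈ 0.370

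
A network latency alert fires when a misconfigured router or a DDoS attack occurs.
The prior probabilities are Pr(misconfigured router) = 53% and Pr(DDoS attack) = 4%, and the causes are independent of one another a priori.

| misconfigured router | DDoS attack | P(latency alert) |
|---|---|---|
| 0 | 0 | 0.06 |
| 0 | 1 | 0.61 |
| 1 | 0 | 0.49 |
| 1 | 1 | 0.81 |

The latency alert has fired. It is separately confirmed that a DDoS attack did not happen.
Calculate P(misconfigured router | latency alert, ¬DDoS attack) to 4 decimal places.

P(misconfigured router | latency alert, ¬DDoS attack) ≈ 0.9020

P(latency alert | ¬DDoS attack) = 0.06·0.47 + 0.49·0.53 = 0.028200 + 0.259700 = 0.287900
Restricting to configurations with misconfigured router present: 0.49·0.53 = 0.259700.
P(misconfigured router | latency alert, ¬DDoS attack) = 0.259700 / 0.287900 ≈ 0.9020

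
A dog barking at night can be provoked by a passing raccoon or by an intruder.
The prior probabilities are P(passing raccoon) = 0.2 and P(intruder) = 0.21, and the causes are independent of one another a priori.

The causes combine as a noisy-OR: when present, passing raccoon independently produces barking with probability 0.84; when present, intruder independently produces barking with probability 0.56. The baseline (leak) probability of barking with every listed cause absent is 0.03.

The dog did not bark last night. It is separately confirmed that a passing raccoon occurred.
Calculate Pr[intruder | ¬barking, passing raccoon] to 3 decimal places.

Pr[intruder | ¬barking, passing raccoon] ≈ 0.105

Under noisy-OR, P(barking | causes) = 1 − (1−0.03)·∏(1−qᵢ) over the active causes.
For the numerator, keep only intruder=true terms: 0.068288·0.21 = 0.014340
Normalizer over all consistent configurations: 0.1552·0.79 + 0.068288·0.21 = 0.136948
P(intruder | ¬barking, passing raccoon) = 0.014340/0.136948 ≈ 0.105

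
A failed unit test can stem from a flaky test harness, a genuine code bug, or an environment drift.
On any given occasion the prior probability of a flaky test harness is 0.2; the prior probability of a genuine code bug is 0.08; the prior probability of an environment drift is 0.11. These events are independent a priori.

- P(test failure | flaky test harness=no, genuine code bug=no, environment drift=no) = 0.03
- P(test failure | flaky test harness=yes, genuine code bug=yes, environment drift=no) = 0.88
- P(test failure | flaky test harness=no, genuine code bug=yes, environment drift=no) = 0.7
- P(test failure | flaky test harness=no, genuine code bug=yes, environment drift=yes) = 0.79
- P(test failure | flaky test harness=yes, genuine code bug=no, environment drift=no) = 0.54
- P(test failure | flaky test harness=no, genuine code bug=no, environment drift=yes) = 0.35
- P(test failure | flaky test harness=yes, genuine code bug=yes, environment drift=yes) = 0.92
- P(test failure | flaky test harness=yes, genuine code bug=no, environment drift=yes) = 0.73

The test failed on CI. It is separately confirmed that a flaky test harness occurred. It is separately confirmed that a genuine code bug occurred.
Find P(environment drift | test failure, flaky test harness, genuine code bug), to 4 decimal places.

P(environment drift | test failure, flaky test harness, genuine code bug) ≈ 0.1144

By total probability over both values of environment drift:
  P(test failure | flaky test harness, genuine code bug) = 0.88*0.89 + 0.92*0.11
        = 0.783200 + 0.101200 = 0.884400
Configurations with environment drift contribute 0.101200, so
  P(environment drift | test failure, flaky test harness, genuine code bug) = 0.101200 / 0.884400 ≈ 0.1144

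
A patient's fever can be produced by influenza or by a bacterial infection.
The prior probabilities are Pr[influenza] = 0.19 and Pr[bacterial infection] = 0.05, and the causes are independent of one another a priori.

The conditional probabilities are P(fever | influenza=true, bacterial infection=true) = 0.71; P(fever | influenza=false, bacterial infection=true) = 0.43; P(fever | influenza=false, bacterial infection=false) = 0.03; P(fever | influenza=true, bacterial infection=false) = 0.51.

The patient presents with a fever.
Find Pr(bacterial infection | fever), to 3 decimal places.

Pr(bacterial infection | fever) ≈ 0.173

Enumerate the 4 (influenza, bacterial infection) configurations and weight by the priors:
  P(fever) = 0.03*0.81*0.95 + 0.43*0.81*0.05 + 0.51*0.19*0.95 + 0.71*0.19*0.05
        = 0.023085 + 0.017415 + 0.092055 + 0.006745 = 0.139300
Keeping only the bacterial infection-present terms gives 0.024160, so
  P(bacterial infection | fever) = 0.024160 / 0.139300 ≈ 0.173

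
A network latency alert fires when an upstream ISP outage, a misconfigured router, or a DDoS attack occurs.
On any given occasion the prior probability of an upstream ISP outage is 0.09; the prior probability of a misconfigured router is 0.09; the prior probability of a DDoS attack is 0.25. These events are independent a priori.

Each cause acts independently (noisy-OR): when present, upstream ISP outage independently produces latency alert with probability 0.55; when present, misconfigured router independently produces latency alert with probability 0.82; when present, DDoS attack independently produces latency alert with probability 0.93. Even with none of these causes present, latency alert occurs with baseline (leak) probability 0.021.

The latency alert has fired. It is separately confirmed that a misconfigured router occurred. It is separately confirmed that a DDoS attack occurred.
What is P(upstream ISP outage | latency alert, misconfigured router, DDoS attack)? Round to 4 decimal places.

P(upstream ISP outage | latency alert, misconfigured router, DDoS attack) ≈ 0.0906

Under noisy-OR, P(latency alert | causes) = 1 − (1−0.021)·∏(1−qᵢ) over the active causes.
Enumerate both values of upstream ISP outage and weight by the priors:
  P(latency alert | misconfigured router, DDoS attack) = 0.987665·0.91 + 0.994449·0.09
        = 0.898775 + 0.089500 = 0.988275
Keeping only the upstream ISP outage-present terms gives 0.089500, so
  P(upstream ISP outage | latency alert, misconfigured router, DDoS attack) = 0.089500 / 0.988275 ≈ 0.0906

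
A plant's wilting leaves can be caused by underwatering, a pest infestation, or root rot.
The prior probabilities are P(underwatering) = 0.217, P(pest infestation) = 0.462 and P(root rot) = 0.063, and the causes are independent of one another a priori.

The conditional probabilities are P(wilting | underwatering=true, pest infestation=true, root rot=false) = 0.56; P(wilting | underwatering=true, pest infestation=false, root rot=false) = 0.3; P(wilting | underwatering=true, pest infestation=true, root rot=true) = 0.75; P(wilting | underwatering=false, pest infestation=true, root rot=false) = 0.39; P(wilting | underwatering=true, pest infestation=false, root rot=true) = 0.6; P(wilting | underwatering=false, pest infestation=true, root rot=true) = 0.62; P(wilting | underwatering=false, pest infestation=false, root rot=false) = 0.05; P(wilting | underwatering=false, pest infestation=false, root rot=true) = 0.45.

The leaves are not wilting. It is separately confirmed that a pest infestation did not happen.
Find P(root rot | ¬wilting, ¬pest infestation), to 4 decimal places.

For the numerator, keep only root rot=true terms: 0.027131 + 0.005468 = 0.032599
The normalizing constant is 0.95×0.783×0.937 + 0.55×0.783×0.063 + 0.7×0.217×0.937 + 0.4×0.217×0.063 = 0.871916
P(root rot | ¬wilting, ¬pest infestation) = 0.032599/0.871916 ≈ 0.0374

P(root rot | ¬wilting, ¬pest infestation) ≈ 0.0374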